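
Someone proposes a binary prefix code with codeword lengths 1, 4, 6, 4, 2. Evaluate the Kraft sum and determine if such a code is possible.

0.890625; yes

With common denominator 2^6 = 64: Σ 2^(−ℓᵢ) = 32/64 + 4/64 + 1/64 + 4/64 + 16/64 = 57/64 = 0.890625.
Kraft's inequality requires Σ ≤ 1; here Σ = 0.890625 ≤ 1, so such a prefix code exists.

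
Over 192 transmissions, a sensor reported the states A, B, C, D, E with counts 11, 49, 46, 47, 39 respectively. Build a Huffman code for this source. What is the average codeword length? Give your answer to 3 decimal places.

2.260 bits/symbol

Probabilities are the counts divided by 192.
Repeatedly combine the two least-probable nodes; the expected code length is the sum of the merged weights.
merge 11/192 + 13/64 → 25/96
merge 23/96 + 47/192 → 31/64
merge 49/192 + 25/96 → 33/64
merge 31/64 + 33/64 → 1
L = 25/96 + 31/64 + 33/64 + 1 = 217/96 ≈ 2.260 bits/symbol.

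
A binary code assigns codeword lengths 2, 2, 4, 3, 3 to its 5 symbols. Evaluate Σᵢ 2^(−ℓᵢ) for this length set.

With common denominator 2^4 = 16: Σ 2^(−ℓᵢ) = 4/16 + 4/16 + 1/16 + 2/16 + 2/16 = 13/16 = 0.8125.

0.8125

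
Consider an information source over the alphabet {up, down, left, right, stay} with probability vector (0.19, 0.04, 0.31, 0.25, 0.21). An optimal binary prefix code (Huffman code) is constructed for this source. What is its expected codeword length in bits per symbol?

2.23 bits/symbol

Repeatedly combine the two least-probable nodes; the expected code length is the sum of the merged weights.
merge 1/25 + 19/100 → 23/100
merge 21/100 + 23/100 → 11/25
merge 1/4 + 31/100 → 14/25
merge 11/25 + 14/25 → 1
L = 23/100 + 11/25 + 14/25 + 1 = 223/100 = 2.23 bits/symbol.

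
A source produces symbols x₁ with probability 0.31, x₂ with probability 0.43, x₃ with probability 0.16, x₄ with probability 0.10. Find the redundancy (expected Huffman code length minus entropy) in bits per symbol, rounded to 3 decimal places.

0.027 bits

Entropy H = −Σ p log₂ p ≈ 1.8026 bits.
Huffman merges: 1/10+4/25→13/50; 13/50+31/100→57/100; 43/100+57/100→1. L = 183/100 ≈ 1.8300.
L − H = 1.8300 − 1.8026 = 0.027 bits.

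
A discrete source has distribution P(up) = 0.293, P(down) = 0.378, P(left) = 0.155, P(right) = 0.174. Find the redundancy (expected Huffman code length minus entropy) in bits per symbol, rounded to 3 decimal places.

Entropy H = −Σ p log₂ p ≈ 1.9053 bits.
Huffman merges: 31/200+87/500→329/1000; 293/1000+329/1000→311/500; 189/500+311/500→1. L = 1951/1000 ≈ 1.9510.
L − H = 1.9510 − 1.9053 = 0.046 bits.

0.046 bits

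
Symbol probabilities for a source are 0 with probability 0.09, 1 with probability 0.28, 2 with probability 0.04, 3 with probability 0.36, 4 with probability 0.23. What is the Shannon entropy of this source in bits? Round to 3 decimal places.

H = −Σ pᵢ log₂ pᵢ.
−0.09·log₂(0.09) = 0.3127
−0.28·log₂(0.28) = 0.5142
−0.04·log₂(0.04) = 0.1858
−0.36·log₂(0.36) = 0.5306
−0.23·log₂(0.23) = 0.4877
Sum ≈ 2.0309 → 2.031 bits.

2.031 bits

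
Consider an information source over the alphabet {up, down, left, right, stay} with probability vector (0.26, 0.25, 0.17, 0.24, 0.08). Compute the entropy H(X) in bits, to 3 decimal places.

2.226 bits

H = −Σ pᵢ log₂ pᵢ.
−0.26·log₂(0.26) = 0.5053
−0.25·log₂(0.25) = 0.5000
−0.17·log₂(0.17) = 0.4346
−0.24·log₂(0.24) = 0.4941
−0.08·log₂(0.08) = 0.2915
Sum ≈ 2.2255 → 2.226 bits.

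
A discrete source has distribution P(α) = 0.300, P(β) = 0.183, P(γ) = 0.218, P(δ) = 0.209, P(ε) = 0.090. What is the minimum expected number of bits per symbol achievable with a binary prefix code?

2.273 bits/symbol

Repeatedly combine the two least-probable nodes; the expected code length is the sum of the merged weights.
merge 9/100 + 183/1000 → 273/1000
merge 209/1000 + 109/500 → 427/1000
merge 273/1000 + 3/10 → 573/1000
merge 427/1000 + 573/1000 → 1
L = 273/1000 + 427/1000 + 573/1000 + 1 = 2273/1000 = 2.273 bits/symbol.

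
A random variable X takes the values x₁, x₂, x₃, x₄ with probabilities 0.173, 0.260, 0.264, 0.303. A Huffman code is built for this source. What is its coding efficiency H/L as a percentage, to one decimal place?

Entropy H = −Σ p log₂ p ≈ 1.9724 bits.
Huffman merges: 173/1000+13/50→433/1000; 33/125+303/1000→567/1000; 433/1000+567/1000→1. L = 2 ≈ 2.0000.
Efficiency = H/L = 1.9724/2.0000 = 98.6%.

98.6%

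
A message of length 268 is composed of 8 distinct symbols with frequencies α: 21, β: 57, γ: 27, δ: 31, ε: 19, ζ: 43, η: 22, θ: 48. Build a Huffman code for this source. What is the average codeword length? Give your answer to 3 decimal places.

2.937 bits/symbol

Probabilities are the counts divided by 268.
Repeatedly combine the two least-probable nodes; the expected code length is the sum of the merged weights.
merge 19/268 + 21/268 → 10/67
merge 11/134 + 27/268 → 49/268
merge 31/268 + 10/67 → 71/268
merge 43/268 + 12/67 → 91/268
merge 49/268 + 57/268 → 53/134
merge 71/268 + 91/268 → 81/134
merge 53/134 + 81/134 → 1
L = 10/67 + 49/268 + 71/268 + 91/268 + 53/134 + 81/134 + 1 = 787/268 ≈ 2.937 bits/symbol.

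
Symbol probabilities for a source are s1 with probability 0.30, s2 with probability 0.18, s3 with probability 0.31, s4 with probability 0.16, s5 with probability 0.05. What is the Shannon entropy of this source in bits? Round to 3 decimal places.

H = −Σ pᵢ log₂ pᵢ.
−0.30·log₂(0.30) = 0.5211
−0.18·log₂(0.18) = 0.4453
−0.31·log₂(0.31) = 0.5238
−0.16·log₂(0.16) = 0.4230
−0.05·log₂(0.05) = 0.2161
Sum ≈ 2.1293 → 2.129 bits.

2.129 bits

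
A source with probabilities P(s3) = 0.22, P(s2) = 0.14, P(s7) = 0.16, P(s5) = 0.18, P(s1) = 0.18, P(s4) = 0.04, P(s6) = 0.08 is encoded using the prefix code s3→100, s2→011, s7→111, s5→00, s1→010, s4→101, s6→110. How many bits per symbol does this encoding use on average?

L̄ = Σ pᵢ·ℓᵢ = 0.22·3 + 0.14·3 + 0.16·3 + 0.18·2 + 0.18·3 + 0.04·3 + 0.08·3 = 2.82 bits/symbol.

2.82 bits/symbol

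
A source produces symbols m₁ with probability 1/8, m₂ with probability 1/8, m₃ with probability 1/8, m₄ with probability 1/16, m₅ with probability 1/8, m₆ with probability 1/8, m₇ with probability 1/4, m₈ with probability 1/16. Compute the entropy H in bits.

2.875 bits

Each probability is a power of 1/2, so log₂(1/p) is an integer.
H = Σ p·log₂(1/p) = 1/8·3 + 1/8·3 + 1/8·3 + 1/16·4 + 1/8·3 + 1/8·3 + 1/4·2 + 1/16·4 = 2.875 bits.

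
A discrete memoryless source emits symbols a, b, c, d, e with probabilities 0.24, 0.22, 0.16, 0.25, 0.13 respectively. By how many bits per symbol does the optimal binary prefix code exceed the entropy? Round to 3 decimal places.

0.010 bits

Entropy H = −Σ p log₂ p ≈ 2.2804 bits.
Huffman merges: 13/100+4/25→29/100; 11/50+6/25→23/50; 1/4+29/100→27/50; 23/50+27/50→1. L = 229/100 ≈ 2.2900.
L − H = 2.2900 − 2.2804 = 0.010 bits.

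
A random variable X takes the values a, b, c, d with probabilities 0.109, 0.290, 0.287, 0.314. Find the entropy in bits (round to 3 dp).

1.908 bits

H = −Σ pᵢ log₂ pᵢ.
−0.109·log₂(0.109) = 0.3485
−0.290·log₂(0.290) = 0.5179
−0.287·log₂(0.287) = 0.5169
−0.314·log₂(0.314) = 0.5247
Sum ≈ 1.9080 → 1.908 bits.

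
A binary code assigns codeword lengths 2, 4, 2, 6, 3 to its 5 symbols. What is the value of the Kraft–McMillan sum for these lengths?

With common denominator 2^6 = 64: Σ 2^(−ℓᵢ) = 16/64 + 4/64 + 16/64 + 1/64 + 8/64 = 45/64 = 0.703125.

0.703125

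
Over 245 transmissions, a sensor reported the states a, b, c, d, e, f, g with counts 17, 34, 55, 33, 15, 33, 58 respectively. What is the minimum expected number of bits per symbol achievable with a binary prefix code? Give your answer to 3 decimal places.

Probabilities are the counts divided by 245.
Repeatedly combine the two least-probable nodes; the expected code length is the sum of the merged weights.
merge 3/49 + 17/245 → 32/245
merge 32/245 + 33/245 → 13/49
merge 33/245 + 34/245 → 67/245
merge 11/49 + 58/245 → 113/245
merge 13/49 + 67/245 → 132/245
merge 113/245 + 132/245 → 1
L = 32/245 + 13/49 + 67/245 + 113/245 + 132/245 + 1 = 654/245 ≈ 2.669 bits/symbol.

2.669 bits/symbol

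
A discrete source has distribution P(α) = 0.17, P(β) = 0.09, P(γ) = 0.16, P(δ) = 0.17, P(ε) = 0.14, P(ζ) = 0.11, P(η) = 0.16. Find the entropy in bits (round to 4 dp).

H = −Σ pᵢ log₂ pᵢ.
−0.17·log₂(0.17) = 0.4346
−0.09·log₂(0.09) = 0.3127
−0.16·log₂(0.16) = 0.4230
−0.17·log₂(0.17) = 0.4346
−0.14·log₂(0.14) = 0.3971
−0.11·log₂(0.11) = 0.3503
−0.16·log₂(0.16) = 0.4230
Sum ≈ 2.7753 → 2.7753 bits.

2.7753 bits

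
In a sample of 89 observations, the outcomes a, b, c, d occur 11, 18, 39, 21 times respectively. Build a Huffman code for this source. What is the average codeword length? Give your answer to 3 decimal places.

Probabilities are the counts divided by 89.
Repeatedly combine the two least-probable nodes; the expected code length is the sum of the merged weights.
merge 11/89 + 18/89 → 29/89
merge 21/89 + 29/89 → 50/89
merge 39/89 + 50/89 → 1
L = 29/89 + 50/89 + 1 = 168/89 ≈ 1.888 bits/symbol.

1.888 bits/symbol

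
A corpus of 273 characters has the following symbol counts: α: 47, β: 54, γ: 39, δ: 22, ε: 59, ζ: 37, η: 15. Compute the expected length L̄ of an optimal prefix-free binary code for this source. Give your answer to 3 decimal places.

2.722 bits/symbol

Probabilities are the counts divided by 273.
Repeatedly combine the two least-probable nodes; the expected code length is the sum of the merged weights.
merge 5/91 + 22/273 → 37/273
merge 37/273 + 37/273 → 74/273
merge 1/7 + 47/273 → 86/273
merge 18/91 + 59/273 → 113/273
merge 74/273 + 86/273 → 160/273
merge 113/273 + 160/273 → 1
L = 37/273 + 74/273 + 86/273 + 113/273 + 160/273 + 1 = 743/273 ≈ 2.722 bits/symbol.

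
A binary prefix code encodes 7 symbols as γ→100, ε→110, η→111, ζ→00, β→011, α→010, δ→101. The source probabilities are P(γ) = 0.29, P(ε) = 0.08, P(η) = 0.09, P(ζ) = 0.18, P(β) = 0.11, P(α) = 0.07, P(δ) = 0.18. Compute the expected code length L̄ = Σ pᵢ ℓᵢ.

L̄ = Σ pᵢ·ℓᵢ = 0.29·3 + 0.08·3 + 0.09·3 + 0.18·2 + 0.11·3 + 0.07·3 + 0.18·3 = 2.82 bits/symbol.

2.82 bits/symbol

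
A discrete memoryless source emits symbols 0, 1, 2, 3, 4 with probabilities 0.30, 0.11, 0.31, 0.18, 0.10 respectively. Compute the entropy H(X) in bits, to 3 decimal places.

H = −Σ pᵢ log₂ pᵢ.
−0.30·log₂(0.30) = 0.5211
−0.11·log₂(0.11) = 0.3503
−0.31·log₂(0.31) = 0.5238
−0.18·log₂(0.18) = 0.4453
−0.10·log₂(0.10) = 0.3322
Sum ≈ 2.1727 → 2.173 bits.

2.173 bits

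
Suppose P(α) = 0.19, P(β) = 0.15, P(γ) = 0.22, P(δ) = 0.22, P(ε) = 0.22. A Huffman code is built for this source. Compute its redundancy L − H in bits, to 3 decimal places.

Entropy H = −Σ p log₂ p ≈ 2.3075 bits.
Huffman merges: 3/20+19/100→17/50; 11/50+11/50→11/25; 11/50+17/50→14/25; 11/25+14/25→1. L = 117/50 ≈ 2.3400.
L − H = 2.3400 − 2.3075 = 0.033 bits.

0.033 bits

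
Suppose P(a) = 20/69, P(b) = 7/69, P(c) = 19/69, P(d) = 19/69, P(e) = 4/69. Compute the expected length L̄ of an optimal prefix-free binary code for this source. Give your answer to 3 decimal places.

Repeatedly combine the two least-probable nodes; the expected code length is the sum of the merged weights.
merge 4/69 + 7/69 → 11/69
merge 11/69 + 19/69 → 10/23
merge 19/69 + 20/69 → 13/23
merge 10/23 + 13/23 → 1
L = 11/69 + 10/23 + 13/23 + 1 = 149/69 ≈ 2.159 bits/symbol.

2.159 bits/symbol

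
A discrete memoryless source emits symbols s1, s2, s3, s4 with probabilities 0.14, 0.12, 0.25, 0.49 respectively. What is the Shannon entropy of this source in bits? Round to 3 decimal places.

H = −Σ pᵢ log₂ pᵢ.
−0.14·log₂(0.14) = 0.3971
−0.12·log₂(0.12) = 0.3671
−0.25·log₂(0.25) = 0.5000
−0.49·log₂(0.49) = 0.5043
Sum ≈ 1.7685 → 1.768 bits.

1.768 bits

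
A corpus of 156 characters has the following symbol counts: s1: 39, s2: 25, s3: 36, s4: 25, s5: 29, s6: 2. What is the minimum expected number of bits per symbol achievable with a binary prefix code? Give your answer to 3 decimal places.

2.506 bits/symbol

Probabilities are the counts divided by 156.
Repeatedly combine the two least-probable nodes; the expected code length is the sum of the merged weights.
merge 1/78 + 25/156 → 9/52
merge 25/156 + 9/52 → 1/3
merge 29/156 + 3/13 → 5/12
merge 1/4 + 1/3 → 7/12
merge 5/12 + 7/12 → 1
L = 9/52 + 1/3 + 5/12 + 7/12 + 1 = 391/156 ≈ 2.506 bits/symbol.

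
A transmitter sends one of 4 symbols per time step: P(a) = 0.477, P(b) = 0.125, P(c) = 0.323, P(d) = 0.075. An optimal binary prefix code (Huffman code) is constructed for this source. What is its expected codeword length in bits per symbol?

1.723 bits/symbol

Repeatedly combine the two least-probable nodes; the expected code length is the sum of the merged weights.
merge 3/40 + 1/8 → 1/5
merge 1/5 + 323/1000 → 523/1000
merge 477/1000 + 523/1000 → 1
L = 1/5 + 523/1000 + 1 = 1723/1000 = 1.723 bits/symbol.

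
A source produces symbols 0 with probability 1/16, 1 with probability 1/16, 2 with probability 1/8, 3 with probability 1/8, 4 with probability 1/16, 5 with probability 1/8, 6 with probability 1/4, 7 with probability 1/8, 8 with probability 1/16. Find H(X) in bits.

3 bits

Each probability is a power of 1/2, so log₂(1/p) is an integer.
H = Σ p·log₂(1/p) = 1/16·4 + 1/16·4 + 1/8·3 + 1/8·3 + 1/16·4 + 1/8·3 + 1/4·2 + 1/8·3 + 1/16·4 = 3 bits.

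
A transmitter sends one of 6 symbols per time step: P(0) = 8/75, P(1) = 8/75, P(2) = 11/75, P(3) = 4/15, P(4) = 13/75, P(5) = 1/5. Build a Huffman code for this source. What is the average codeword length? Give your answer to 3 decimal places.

2.533 bits/symbol

Repeatedly combine the two least-probable nodes; the expected code length is the sum of the merged weights.
merge 8/75 + 8/75 → 16/75
merge 11/75 + 13/75 → 8/25
merge 1/5 + 16/75 → 31/75
merge 4/15 + 8/25 → 44/75
merge 31/75 + 44/75 → 1
L = 16/75 + 8/25 + 31/75 + 44/75 + 1 = 38/15 ≈ 2.533 bits/symbol.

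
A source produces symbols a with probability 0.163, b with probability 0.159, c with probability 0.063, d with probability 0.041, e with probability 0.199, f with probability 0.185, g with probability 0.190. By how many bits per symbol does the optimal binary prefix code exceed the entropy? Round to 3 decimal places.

0.057 bits

Entropy H = −Σ p log₂ p ≈ 2.6577 bits.
Huffman merges: 41/1000+63/1000→13/125; 13/125+159/1000→263/1000; 163/1000+37/200→87/250; 19/100+199/1000→389/1000; 263/1000+87/250→611/1000; 389/1000+611/1000→1. L = 543/200 ≈ 2.7150.
L − H = 2.7150 − 2.6577 = 0.057 bits.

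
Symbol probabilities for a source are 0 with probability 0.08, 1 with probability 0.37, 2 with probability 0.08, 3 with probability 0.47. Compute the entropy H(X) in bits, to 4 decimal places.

H = −Σ pᵢ log₂ pᵢ.
−0.08·log₂(0.08) = 0.2915
−0.37·log₂(0.37) = 0.5307
−0.08·log₂(0.08) = 0.2915
−0.47·log₂(0.47) = 0.5120
Sum ≈ 1.6257 → 1.6257 bits.

1.6257 bits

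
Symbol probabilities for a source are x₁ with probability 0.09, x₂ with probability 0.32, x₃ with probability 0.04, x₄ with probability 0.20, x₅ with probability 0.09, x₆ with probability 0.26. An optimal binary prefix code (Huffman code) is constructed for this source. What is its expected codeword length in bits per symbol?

Repeatedly combine the two least-probable nodes; the expected code length is the sum of the merged weights.
merge 1/25 + 9/100 → 13/100
merge 9/100 + 13/100 → 11/50
merge 1/5 + 11/50 → 21/50
merge 13/50 + 8/25 → 29/50
merge 21/50 + 29/50 → 1
L = 13/100 + 11/50 + 21/50 + 29/50 + 1 = 47/20 = 2.35 bits/symbol.

2.35 bits/symbol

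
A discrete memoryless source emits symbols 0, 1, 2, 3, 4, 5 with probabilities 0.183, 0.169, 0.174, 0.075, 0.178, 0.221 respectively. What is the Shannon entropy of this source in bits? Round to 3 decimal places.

2.526 bits

H = −Σ pᵢ log₂ pᵢ.
−0.183·log₂(0.183) = 0.4484
−0.169·log₂(0.169) = 0.4335
−0.174·log₂(0.174) = 0.4390
−0.075·log₂(0.075) = 0.2803
−0.178·log₂(0.178) = 0.4432
−0.221·log₂(0.221) = 0.4813
Sum ≈ 2.5256 → 2.526 bits.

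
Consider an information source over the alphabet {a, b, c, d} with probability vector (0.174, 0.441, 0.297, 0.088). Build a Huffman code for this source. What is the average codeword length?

1.821 bits/symbol

Repeatedly combine the two least-probable nodes; the expected code length is the sum of the merged weights.
merge 11/125 + 87/500 → 131/500
merge 131/500 + 297/1000 → 559/1000
merge 441/1000 + 559/1000 → 1
L = 131/500 + 559/1000 + 1 = 1821/1000 = 1.821 bits/symbol.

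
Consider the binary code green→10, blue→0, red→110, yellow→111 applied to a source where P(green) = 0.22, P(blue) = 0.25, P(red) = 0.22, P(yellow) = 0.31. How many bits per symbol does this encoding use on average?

L̄ = Σ pᵢ·ℓᵢ = 0.22·2 + 0.25·1 + 0.22·3 + 0.31·3 = 2.28 bits/symbol.

2.28 bits/symbol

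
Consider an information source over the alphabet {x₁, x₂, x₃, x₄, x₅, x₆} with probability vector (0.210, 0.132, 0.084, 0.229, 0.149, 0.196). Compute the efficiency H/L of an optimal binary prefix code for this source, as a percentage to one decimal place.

Entropy H = −Σ p log₂ p ≈ 2.5157 bits.
Huffman merges: 21/250+33/250→27/125; 149/1000+49/250→69/200; 21/100+27/125→213/500; 229/1000+69/200→287/500; 213/500+287/500→1. L = 2561/1000 ≈ 2.5610.
Efficiency = H/L = 2.5157/2.5610 = 98.2%.

98.2%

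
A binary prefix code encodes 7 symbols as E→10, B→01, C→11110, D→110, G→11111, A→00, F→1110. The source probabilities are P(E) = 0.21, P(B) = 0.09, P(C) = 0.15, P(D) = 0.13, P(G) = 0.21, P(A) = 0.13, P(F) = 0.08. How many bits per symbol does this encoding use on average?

L̄ = Σ pᵢ·ℓᵢ = 0.21·2 + 0.09·2 + 0.15·5 + 0.13·3 + 0.21·5 + 0.13·2 + 0.08·4 = 3.37 bits/symbol.

3.37 bits/symbol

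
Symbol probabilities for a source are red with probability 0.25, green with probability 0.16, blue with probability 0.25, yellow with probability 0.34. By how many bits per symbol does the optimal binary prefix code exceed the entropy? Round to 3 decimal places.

0.048 bits

Entropy H = −Σ p log₂ p ≈ 1.9522 bits.
Huffman merges: 4/25+1/4→41/100; 1/4+17/50→59/100; 41/100+59/100→1. L = 2 ≈ 2.0000.
L − H = 2.0000 − 1.9522 = 0.048 bits.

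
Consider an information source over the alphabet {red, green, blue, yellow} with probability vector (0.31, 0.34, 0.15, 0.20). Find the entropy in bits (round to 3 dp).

1.928 bits

H = −Σ pᵢ log₂ pᵢ.
−0.31·log₂(0.31) = 0.5238
−0.34·log₂(0.34) = 0.5292
−0.15·log₂(0.15) = 0.4105
−0.20·log₂(0.20) = 0.4644
Sum ≈ 1.9279 → 1.928 bits.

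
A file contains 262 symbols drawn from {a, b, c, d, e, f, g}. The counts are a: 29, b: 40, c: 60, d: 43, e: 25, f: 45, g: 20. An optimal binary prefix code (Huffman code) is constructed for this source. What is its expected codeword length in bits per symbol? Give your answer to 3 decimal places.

2.771 bits/symbol

Probabilities are the counts divided by 262.
Repeatedly combine the two least-probable nodes; the expected code length is the sum of the merged weights.
merge 10/131 + 25/262 → 45/262
merge 29/262 + 20/131 → 69/262
merge 43/262 + 45/262 → 44/131
merge 45/262 + 30/131 → 105/262
merge 69/262 + 44/131 → 157/262
merge 105/262 + 157/262 → 1
L = 45/262 + 69/262 + 44/131 + 105/262 + 157/262 + 1 = 363/131 ≈ 2.771 bits/symbol.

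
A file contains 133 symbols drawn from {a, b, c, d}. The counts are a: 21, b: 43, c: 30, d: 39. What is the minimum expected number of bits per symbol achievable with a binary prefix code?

Probabilities are the counts divided by 133.
Repeatedly combine the two least-probable nodes; the expected code length is the sum of the merged weights.
merge 3/19 + 30/133 → 51/133
merge 39/133 + 43/133 → 82/133
merge 51/133 + 82/133 → 1
L = 51/133 + 82/133 + 1 = 2 bits/symbol.

2 bits/symbol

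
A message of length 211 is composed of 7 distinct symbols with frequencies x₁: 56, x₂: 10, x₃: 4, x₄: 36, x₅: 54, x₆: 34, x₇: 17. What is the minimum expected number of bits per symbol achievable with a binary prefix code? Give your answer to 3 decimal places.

2.521 bits/symbol

Probabilities are the counts divided by 211.
Repeatedly combine the two least-probable nodes; the expected code length is the sum of the merged weights.
merge 4/211 + 10/211 → 14/211
merge 14/211 + 17/211 → 31/211
merge 31/211 + 34/211 → 65/211
merge 36/211 + 54/211 → 90/211
merge 56/211 + 65/211 → 121/211
merge 90/211 + 121/211 → 1
L = 14/211 + 31/211 + 65/211 + 90/211 + 121/211 + 1 = 532/211 ≈ 2.521 bits/symbol.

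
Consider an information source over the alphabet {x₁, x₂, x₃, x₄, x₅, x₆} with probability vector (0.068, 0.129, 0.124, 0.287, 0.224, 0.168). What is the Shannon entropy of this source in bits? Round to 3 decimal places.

2.451 bits

H = −Σ pᵢ log₂ pᵢ.
−0.068·log₂(0.068) = 0.2637
−0.129·log₂(0.129) = 0.3811
−0.124·log₂(0.124) = 0.3734
−0.287·log₂(0.287) = 0.5169
−0.224·log₂(0.224) = 0.4835
−0.168·log₂(0.168) = 0.4323
Sum ≈ 2.4510 → 2.451 bits.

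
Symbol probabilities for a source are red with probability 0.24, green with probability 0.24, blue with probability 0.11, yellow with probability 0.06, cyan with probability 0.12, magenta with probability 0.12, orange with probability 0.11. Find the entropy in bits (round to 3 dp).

2.667 bits

H = −Σ pᵢ log₂ pᵢ.
−0.24·log₂(0.24) = 0.4941
−0.24·log₂(0.24) = 0.4941
−0.11·log₂(0.11) = 0.3503
−0.06·log₂(0.06) = 0.2435
−0.12·log₂(0.12) = 0.3671
−0.12·log₂(0.12) = 0.3671
−0.11·log₂(0.11) = 0.3503
Sum ≈ 2.6665 → 2.667 bits.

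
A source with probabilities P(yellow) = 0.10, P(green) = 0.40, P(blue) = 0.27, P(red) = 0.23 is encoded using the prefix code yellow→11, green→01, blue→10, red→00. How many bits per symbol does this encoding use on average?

L̄ = Σ pᵢ·ℓᵢ = 0.10·2 + 0.40·2 + 0.27·2 + 0.23·2 = 2 bits/symbol.

2 bits/symbol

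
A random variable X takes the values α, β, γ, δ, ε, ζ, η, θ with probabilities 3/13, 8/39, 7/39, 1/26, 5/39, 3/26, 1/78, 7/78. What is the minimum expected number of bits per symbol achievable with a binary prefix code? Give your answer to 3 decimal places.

2.756 bits/symbol

Repeatedly combine the two least-probable nodes; the expected code length is the sum of the merged weights.
merge 1/78 + 1/26 → 2/39
merge 2/39 + 7/78 → 11/78
merge 3/26 + 5/39 → 19/78
merge 11/78 + 7/39 → 25/78
merge 8/39 + 3/13 → 17/39
merge 19/78 + 25/78 → 22/39
merge 17/39 + 22/39 → 1
L = 2/39 + 11/78 + 19/78 + 25/78 + 17/39 + 22/39 + 1 = 215/78 ≈ 2.756 bits/symbol.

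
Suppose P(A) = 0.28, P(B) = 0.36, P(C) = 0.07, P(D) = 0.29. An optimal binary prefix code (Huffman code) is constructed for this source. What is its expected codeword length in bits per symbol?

Repeatedly combine the two least-probable nodes; the expected code length is the sum of the merged weights.
merge 7/100 + 7/25 → 7/20
merge 29/100 + 7/20 → 16/25
merge 9/25 + 16/25 → 1
L = 7/20 + 16/25 + 1 = 199/100 = 1.99 bits/symbol.

1.99 bits/symbol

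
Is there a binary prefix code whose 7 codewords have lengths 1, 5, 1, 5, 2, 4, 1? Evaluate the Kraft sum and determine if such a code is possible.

With common denominator 2^5 = 32: Σ 2^(−ℓᵢ) = 16/32 + 1/32 + 16/32 + 1/32 + 8/32 + 2/32 + 16/32 = 60/32 = 1.875.
Kraft's inequality requires Σ ≤ 1; here Σ = 1.875 > 1, so no such prefix code exists.

1.875; no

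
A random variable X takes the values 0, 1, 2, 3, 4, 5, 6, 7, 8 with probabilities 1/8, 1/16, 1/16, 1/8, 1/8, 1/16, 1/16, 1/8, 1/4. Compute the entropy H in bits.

3 bits

Each probability is a power of 1/2, so log₂(1/p) is an integer.
H = Σ p·log₂(1/p) = 1/8·3 + 1/16·4 + 1/16·4 + 1/8·3 + 1/8·3 + 1/16·4 + 1/16·4 + 1/8·3 + 1/4·2 = 3 bits.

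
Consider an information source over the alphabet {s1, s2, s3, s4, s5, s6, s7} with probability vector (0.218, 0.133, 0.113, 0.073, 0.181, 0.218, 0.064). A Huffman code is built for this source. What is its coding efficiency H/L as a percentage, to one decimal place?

Entropy H = −Σ p log₂ p ≈ 2.6765 bits.
Huffman merges: 8/125+73/1000→137/1000; 113/1000+133/1000→123/500; 137/1000+181/1000→159/500; 109/500+109/500→109/250; 123/500+159/500→141/250; 109/250+141/250→1. L = 2701/1000 ≈ 2.7010.
Efficiency = H/L = 2.6765/2.7010 = 99.1%.

99.1%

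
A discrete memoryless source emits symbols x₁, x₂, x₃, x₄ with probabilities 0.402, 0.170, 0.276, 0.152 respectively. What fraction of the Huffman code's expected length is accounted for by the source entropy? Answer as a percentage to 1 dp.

Entropy H = −Σ p log₂ p ≈ 1.8888 bits.
Huffman merges: 19/125+17/100→161/500; 69/250+161/500→299/500; 201/500+299/500→1. L = 48/25 ≈ 1.9200.
Efficiency = H/L = 1.8888/1.9200 = 98.4%.

98.4%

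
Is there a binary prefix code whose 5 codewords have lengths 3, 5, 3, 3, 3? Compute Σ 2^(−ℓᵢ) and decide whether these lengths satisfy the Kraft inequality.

0.53125; yes

With common denominator 2^5 = 32: Σ 2^(−ℓᵢ) = 4/32 + 1/32 + 4/32 + 4/32 + 4/32 = 17/32 = 0.53125.
Kraft's inequality requires Σ ≤ 1; here Σ = 0.53125 ≤ 1, so such a prefix code exists.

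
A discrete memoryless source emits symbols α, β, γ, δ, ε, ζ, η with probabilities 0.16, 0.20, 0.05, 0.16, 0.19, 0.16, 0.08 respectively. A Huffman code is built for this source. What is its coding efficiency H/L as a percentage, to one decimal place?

Entropy H = −Σ p log₂ p ≈ 2.6963 bits.
Huffman merges: 1/20+2/25→13/100; 13/100+4/25→29/100; 4/25+4/25→8/25; 19/100+1/5→39/100; 29/100+8/25→61/100; 39/100+61/100→1. L = 137/50 ≈ 2.7400.
Efficiency = H/L = 2.6963/2.7400 = 98.4%.

98.4%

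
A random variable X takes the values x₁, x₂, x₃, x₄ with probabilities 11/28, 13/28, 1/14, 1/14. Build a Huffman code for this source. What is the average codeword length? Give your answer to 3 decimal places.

1.679 bits/symbol

Repeatedly combine the two least-probable nodes; the expected code length is the sum of the merged weights.
merge 1/14 + 1/14 → 1/7
merge 1/7 + 11/28 → 15/28
merge 13/28 + 15/28 → 1
L = 1/7 + 15/28 + 1 = 47/28 ≈ 1.679 bits/symbol.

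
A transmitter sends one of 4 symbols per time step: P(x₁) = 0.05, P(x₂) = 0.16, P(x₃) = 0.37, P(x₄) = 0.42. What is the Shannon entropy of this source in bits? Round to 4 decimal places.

1.6955 bits

H = −Σ pᵢ log₂ pᵢ.
−0.05·log₂(0.05) = 0.2161
−0.16·log₂(0.16) = 0.4230
−0.37·log₂(0.37) = 0.5307
−0.42·log₂(0.42) = 0.5256
Sum ≈ 1.6955 → 1.6955 bits.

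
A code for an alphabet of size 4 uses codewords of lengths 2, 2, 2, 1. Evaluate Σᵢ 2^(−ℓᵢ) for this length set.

1.25

With common denominator 2^2 = 4: Σ 2^(−ℓᵢ) = 1/4 + 1/4 + 1/4 + 2/4 = 5/4 = 1.25.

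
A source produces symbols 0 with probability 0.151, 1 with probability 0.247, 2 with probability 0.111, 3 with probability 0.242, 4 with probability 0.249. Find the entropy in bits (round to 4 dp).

2.2570 bits

H = −Σ pᵢ log₂ pᵢ.
−0.151·log₂(0.151) = 0.4118
−0.247·log₂(0.247) = 0.4983
−0.111·log₂(0.111) = 0.3520
−0.242·log₂(0.242) = 0.4954
−0.249·log₂(0.249) = 0.4994
Sum ≈ 2.2570 → 2.2570 bits.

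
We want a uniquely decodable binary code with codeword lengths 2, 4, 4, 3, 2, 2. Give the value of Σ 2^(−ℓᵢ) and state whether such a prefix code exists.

1; yes

With common denominator 2^4 = 16: Σ 2^(−ℓᵢ) = 4/16 + 1/16 + 1/16 + 2/16 + 4/16 + 4/16 = 16/16 = 1.
Kraft's inequality requires Σ ≤ 1; here Σ = 1 ≤ 1, so such a prefix code exists.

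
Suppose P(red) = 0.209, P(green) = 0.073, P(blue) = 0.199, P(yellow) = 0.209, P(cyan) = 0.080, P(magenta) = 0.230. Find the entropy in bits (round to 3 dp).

2.462 bits

H = −Σ pᵢ log₂ pᵢ.
−0.209·log₂(0.209) = 0.4720
−0.073·log₂(0.073) = 0.2756
−0.199·log₂(0.199) = 0.4635
−0.209·log₂(0.209) = 0.4720
−0.080·log₂(0.080) = 0.2915
−0.230·log₂(0.230) = 0.4877
Sum ≈ 2.4623 → 2.462 bits.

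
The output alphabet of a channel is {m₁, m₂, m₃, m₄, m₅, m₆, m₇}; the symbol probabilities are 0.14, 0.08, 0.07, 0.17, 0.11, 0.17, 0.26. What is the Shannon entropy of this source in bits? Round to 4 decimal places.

2.6819 bits

H = −Σ pᵢ log₂ pᵢ.
−0.14·log₂(0.14) = 0.3971
−0.08·log₂(0.08) = 0.2915
−0.07·log₂(0.07) = 0.2686
−0.17·log₂(0.17) = 0.4346
−0.11·log₂(0.11) = 0.3503
−0.17·log₂(0.17) = 0.4346
−0.26·log₂(0.26) = 0.5053
Sum ≈ 2.6819 → 2.6819 bits.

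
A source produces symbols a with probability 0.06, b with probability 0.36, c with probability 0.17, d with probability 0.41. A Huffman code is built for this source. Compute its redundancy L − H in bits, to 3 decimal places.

0.084 bits

Entropy H = −Σ p log₂ p ≈ 1.7361 bits.
Huffman merges: 3/50+17/100→23/100; 23/100+9/25→59/100; 41/100+59/100→1. L = 91/50 ≈ 1.8200.
L − H = 1.8200 − 1.7361 = 0.084 bits.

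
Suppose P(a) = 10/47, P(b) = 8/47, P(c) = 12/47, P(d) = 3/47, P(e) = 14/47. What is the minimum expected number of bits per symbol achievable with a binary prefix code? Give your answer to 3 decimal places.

2.234 bits/symbol

Repeatedly combine the two least-probable nodes; the expected code length is the sum of the merged weights.
merge 3/47 + 8/47 → 11/47
merge 10/47 + 11/47 → 21/47
merge 12/47 + 14/47 → 26/47
merge 21/47 + 26/47 → 1
L = 11/47 + 21/47 + 26/47 + 1 = 105/47 ≈ 2.234 bits/symbol.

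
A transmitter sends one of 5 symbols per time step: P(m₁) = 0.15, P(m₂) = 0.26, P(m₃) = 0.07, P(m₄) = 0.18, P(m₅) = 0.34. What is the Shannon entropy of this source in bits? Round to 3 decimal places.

H = −Σ pᵢ log₂ pᵢ.
−0.15·log₂(0.15) = 0.4105
−0.26·log₂(0.26) = 0.5053
−0.07·log₂(0.07) = 0.2686
−0.18·log₂(0.18) = 0.4453
−0.34·log₂(0.34) = 0.5292
Sum ≈ 2.1589 → 2.159 bits.

2.159 bits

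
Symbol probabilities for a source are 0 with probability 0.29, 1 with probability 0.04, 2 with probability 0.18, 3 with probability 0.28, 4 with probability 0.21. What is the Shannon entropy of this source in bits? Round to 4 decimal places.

2.1360 bits

H = −Σ pᵢ log₂ pᵢ.
−0.29·log₂(0.29) = 0.5179
−0.04·log₂(0.04) = 0.1858
−0.18·log₂(0.18) = 0.4453
−0.28·log₂(0.28) = 0.5142
−0.21·log₂(0.21) = 0.4728
Sum ≈ 2.1360 → 2.1360 bits.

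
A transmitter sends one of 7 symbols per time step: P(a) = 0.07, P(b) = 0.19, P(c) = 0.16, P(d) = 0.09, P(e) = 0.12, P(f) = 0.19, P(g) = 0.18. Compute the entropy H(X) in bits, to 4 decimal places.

H = −Σ pᵢ log₂ pᵢ.
−0.07·log₂(0.07) = 0.2686
−0.19·log₂(0.19) = 0.4552
−0.16·log₂(0.16) = 0.4230
−0.09·log₂(0.09) = 0.3127
−0.12·log₂(0.12) = 0.3671
−0.19·log₂(0.19) = 0.4552
−0.18·log₂(0.18) = 0.4453
Sum ≈ 2.7271 → 2.7271 bits.

2.7271 bits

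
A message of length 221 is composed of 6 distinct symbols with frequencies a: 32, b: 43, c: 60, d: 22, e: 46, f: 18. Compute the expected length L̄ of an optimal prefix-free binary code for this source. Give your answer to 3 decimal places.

Probabilities are the counts divided by 221.
Repeatedly combine the two least-probable nodes; the expected code length is the sum of the merged weights.
merge 18/221 + 22/221 → 40/221
merge 32/221 + 40/221 → 72/221
merge 43/221 + 46/221 → 89/221
merge 60/221 + 72/221 → 132/221
merge 89/221 + 132/221 → 1
L = 40/221 + 72/221 + 89/221 + 132/221 + 1 = 554/221 ≈ 2.507 bits/symbol.

2.507 bits/symbol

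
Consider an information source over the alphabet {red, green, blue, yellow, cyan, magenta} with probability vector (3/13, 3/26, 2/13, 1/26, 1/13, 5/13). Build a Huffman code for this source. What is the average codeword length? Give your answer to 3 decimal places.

2.346 bits/symbol

Repeatedly combine the two least-probable nodes; the expected code length is the sum of the merged weights.
merge 1/26 + 1/13 → 3/26
merge 3/26 + 3/26 → 3/13
merge 2/13 + 3/13 → 5/13
merge 3/13 + 5/13 → 8/13
merge 5/13 + 8/13 → 1
L = 3/26 + 3/13 + 5/13 + 8/13 + 1 = 61/26 ≈ 2.346 bits/symbol.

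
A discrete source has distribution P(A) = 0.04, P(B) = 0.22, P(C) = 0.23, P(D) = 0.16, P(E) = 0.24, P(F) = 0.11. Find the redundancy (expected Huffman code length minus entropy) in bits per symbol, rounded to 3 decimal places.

Entropy H = −Σ p log₂ p ≈ 2.4214 bits.
Huffman merges: 1/25+11/100→3/20; 3/20+4/25→31/100; 11/50+23/100→9/20; 6/25+31/100→11/20; 9/20+11/20→1. L = 123/50 ≈ 2.4600.
L − H = 2.4600 − 2.4214 = 0.039 bits.

0.039 bits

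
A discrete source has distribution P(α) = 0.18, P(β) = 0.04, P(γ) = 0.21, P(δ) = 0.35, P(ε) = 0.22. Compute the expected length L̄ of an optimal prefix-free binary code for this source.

2.22 bits/symbol

Repeatedly combine the two least-probable nodes; the expected code length is the sum of the merged weights.
merge 1/25 + 9/50 → 11/50
merge 21/100 + 11/50 → 43/100
merge 11/50 + 7/20 → 57/100
merge 43/100 + 57/100 → 1
L = 11/50 + 43/100 + 57/100 + 1 = 111/50 = 2.22 bits/symbol.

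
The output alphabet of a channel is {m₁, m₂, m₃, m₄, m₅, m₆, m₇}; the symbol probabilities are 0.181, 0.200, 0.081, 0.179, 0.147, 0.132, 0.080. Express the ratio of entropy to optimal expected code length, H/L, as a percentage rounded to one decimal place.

Entropy H = −Σ p log₂ p ≈ 2.7324 bits.
Huffman merges: 2/25+81/1000→161/1000; 33/250+147/1000→279/1000; 161/1000+179/1000→17/50; 181/1000+1/5→381/1000; 279/1000+17/50→619/1000; 381/1000+619/1000→1. L = 139/50 ≈ 2.7800.
Efficiency = H/L = 2.7324/2.7800 = 98.3%.

98.3%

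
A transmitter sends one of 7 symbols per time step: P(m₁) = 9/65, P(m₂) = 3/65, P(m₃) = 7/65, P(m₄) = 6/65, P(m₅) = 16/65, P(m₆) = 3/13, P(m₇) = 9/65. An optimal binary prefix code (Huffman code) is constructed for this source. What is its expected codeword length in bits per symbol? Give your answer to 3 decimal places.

Repeatedly combine the two least-probable nodes; the expected code length is the sum of the merged weights.
merge 3/65 + 6/65 → 9/65
merge 7/65 + 9/65 → 16/65
merge 9/65 + 9/65 → 18/65
merge 3/13 + 16/65 → 31/65
merge 16/65 + 18/65 → 34/65
merge 31/65 + 34/65 → 1
L = 9/65 + 16/65 + 18/65 + 31/65 + 34/65 + 1 = 173/65 ≈ 2.662 bits/symbol.

2.662 bits/symbol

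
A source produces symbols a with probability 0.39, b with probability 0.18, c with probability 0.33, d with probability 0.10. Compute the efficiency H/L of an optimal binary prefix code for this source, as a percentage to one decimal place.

97.1%

Entropy H = −Σ p log₂ p ≈ 1.8351 bits.
Huffman merges: 1/10+9/50→7/25; 7/25+33/100→61/100; 39/100+61/100→1. L = 189/100 ≈ 1.8900.
Efficiency = H/L = 1.8351/1.8900 = 97.1%.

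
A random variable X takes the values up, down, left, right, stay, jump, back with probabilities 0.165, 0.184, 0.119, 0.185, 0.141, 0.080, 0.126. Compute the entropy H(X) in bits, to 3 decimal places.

H = −Σ pᵢ log₂ pᵢ.
−0.165·log₂(0.165) = 0.4289
−0.184·log₂(0.184) = 0.4494
−0.119·log₂(0.119) = 0.3654
−0.185·log₂(0.185) = 0.4504
−0.141·log₂(0.141) = 0.3985
−0.080·log₂(0.080) = 0.2915
−0.126·log₂(0.126) = 0.3766
Sum ≈ 2.7606 → 2.761 bits.

2.761 bits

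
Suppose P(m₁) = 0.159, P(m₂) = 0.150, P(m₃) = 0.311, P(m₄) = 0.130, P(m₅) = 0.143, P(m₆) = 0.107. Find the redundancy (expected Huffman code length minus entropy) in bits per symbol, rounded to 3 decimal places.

0.045 bits

Entropy H = −Σ p log₂ p ≈ 2.4853 bits.
Huffman merges: 107/1000+13/100→237/1000; 143/1000+3/20→293/1000; 159/1000+237/1000→99/250; 293/1000+311/1000→151/250; 99/250+151/250→1. L = 253/100 ≈ 2.5300.
L − H = 2.5300 − 2.4853 = 0.045 bits.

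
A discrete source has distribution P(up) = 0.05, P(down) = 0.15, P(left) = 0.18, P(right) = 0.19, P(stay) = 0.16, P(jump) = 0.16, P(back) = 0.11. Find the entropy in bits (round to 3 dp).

2.723 bits

H = −Σ pᵢ log₂ pᵢ.
−0.05·log₂(0.05) = 0.2161
−0.15·log₂(0.15) = 0.4105
−0.18·log₂(0.18) = 0.4453
−0.19·log₂(0.19) = 0.4552
−0.16·log₂(0.16) = 0.4230
−0.16·log₂(0.16) = 0.4230
−0.11·log₂(0.11) = 0.3503
Sum ≈ 2.7235 → 2.723 bits.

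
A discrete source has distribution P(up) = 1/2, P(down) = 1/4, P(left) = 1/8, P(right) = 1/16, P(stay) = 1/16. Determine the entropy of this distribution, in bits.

1.875 bits

Each probability is a power of 1/2, so log₂(1/p) is an integer.
H = Σ p·log₂(1/p) = 1/2·1 + 1/4·2 + 1/8·3 + 1/16·4 + 1/16·4 = 1.875 bits.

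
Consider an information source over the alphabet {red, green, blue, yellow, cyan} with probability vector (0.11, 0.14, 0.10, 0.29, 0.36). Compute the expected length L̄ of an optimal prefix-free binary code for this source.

2.2 bits/symbol

Repeatedly combine the two least-probable nodes; the expected code length is the sum of the merged weights.
merge 1/10 + 11/100 → 21/100
merge 7/50 + 21/100 → 7/20
merge 29/100 + 7/20 → 16/25
merge 9/25 + 16/25 → 1
L = 21/100 + 7/20 + 16/25 + 1 = 11/5 = 2.2 bits/symbol.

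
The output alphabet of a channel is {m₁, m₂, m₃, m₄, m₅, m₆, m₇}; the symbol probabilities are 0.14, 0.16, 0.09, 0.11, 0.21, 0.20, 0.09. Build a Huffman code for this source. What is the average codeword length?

2.77 bits/symbol

Repeatedly combine the two least-probable nodes; the expected code length is the sum of the merged weights.
merge 9/100 + 9/100 → 9/50
merge 11/100 + 7/50 → 1/4
merge 4/25 + 9/50 → 17/50
merge 1/5 + 21/100 → 41/100
merge 1/4 + 17/50 → 59/100
merge 41/100 + 59/100 → 1
L = 9/50 + 1/4 + 17/50 + 41/100 + 59/100 + 1 = 277/100 = 2.77 bits/symbol.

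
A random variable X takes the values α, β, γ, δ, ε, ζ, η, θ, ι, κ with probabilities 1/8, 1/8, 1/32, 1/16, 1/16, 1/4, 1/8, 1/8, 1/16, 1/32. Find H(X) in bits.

3.0625 bits

Each probability is a power of 1/2, so log₂(1/p) is an integer.
H = Σ p·log₂(1/p) = 1/8·3 + 1/8·3 + 1/32·5 + 1/16·4 + 1/16·4 + 1/4·2 + 1/8·3 + 1/8·3 + 1/16·4 + 1/32·5 = 3.0625 bits.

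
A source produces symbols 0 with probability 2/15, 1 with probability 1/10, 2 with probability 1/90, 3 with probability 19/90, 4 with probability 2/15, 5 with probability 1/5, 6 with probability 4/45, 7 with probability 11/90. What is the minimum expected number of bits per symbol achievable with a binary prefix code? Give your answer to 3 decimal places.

Repeatedly combine the two least-probable nodes; the expected code length is the sum of the merged weights.
merge 1/90 + 4/45 → 1/10
merge 1/10 + 1/10 → 1/5
merge 11/90 + 2/15 → 23/90
merge 2/15 + 1/5 → 1/3
merge 1/5 + 19/90 → 37/90
merge 23/90 + 1/3 → 53/90
merge 37/90 + 53/90 → 1
L = 1/10 + 1/5 + 23/90 + 1/3 + 37/90 + 53/90 + 1 = 26/9 ≈ 2.889 bits/symbol.

2.889 bits/symbol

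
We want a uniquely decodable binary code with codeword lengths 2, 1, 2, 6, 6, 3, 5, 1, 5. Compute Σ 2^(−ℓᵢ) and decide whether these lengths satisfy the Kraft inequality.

With common denominator 2^6 = 64: Σ 2^(−ℓᵢ) = 16/64 + 32/64 + 16/64 + 1/64 + 1/64 + 8/64 + 2/64 + 32/64 + 2/64 = 110/64 = 1.71875.
Kraft's inequality requires Σ ≤ 1; here Σ = 1.71875 > 1, so no such prefix code exists.

1.71875; no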